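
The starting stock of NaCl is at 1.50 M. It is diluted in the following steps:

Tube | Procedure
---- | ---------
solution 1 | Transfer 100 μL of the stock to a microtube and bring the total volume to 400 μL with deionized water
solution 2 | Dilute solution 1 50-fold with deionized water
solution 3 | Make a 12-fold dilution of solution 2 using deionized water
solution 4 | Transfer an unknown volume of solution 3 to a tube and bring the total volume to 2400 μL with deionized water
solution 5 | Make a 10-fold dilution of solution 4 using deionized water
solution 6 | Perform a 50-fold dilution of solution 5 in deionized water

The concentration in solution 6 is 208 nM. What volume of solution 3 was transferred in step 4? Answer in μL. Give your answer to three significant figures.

399 μL

Step 1: 100 μL brought to 400 μL → factor 400/100 = 4
Step 2: 50-fold → factor 50
Step 3: 12-fold → factor 12
Step 4: v brought to 2400 μL → factor = 2400 μL/v
Step 5: 10-fold → factor 10
Step 6: 50-fold → factor 50
Product of known-step factors = 1.2 × 10^6
Overall factor = 1.50 M / (208 nM) = 7.2115 × 10^6
Step-4 factor = 7.2115 × 10^6 / 1.2 × 10^6 = 6.0096
v = 2400 μL / 6.0096 = 399 μL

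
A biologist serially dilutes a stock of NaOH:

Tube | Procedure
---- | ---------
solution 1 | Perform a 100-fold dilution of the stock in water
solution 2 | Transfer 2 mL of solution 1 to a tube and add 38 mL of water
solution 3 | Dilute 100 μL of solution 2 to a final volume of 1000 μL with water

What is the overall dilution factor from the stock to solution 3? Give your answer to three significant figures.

2.00 × 10^4

Step 1: 100-fold → factor 100
Step 2: 2 mL + 38 mL = 40 mL total → factor 40/2 = 20
Step 3: 100 μL brought to 1000 μL → factor 1000/100 = 10
Overall dilution factor = 100 × 20 × 10 = 20000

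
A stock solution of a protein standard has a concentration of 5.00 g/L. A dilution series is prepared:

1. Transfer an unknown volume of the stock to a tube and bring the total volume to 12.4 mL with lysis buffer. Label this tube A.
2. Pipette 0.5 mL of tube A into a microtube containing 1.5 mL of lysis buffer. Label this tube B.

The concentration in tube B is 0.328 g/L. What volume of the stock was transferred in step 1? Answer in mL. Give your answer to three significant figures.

3.25 mL

Step 1: v brought to 12.4 mL → factor = 12.4 mL/v
Step 2: 0.5 mL + 1.5 mL = 2 mL total → factor 2/0.5 = 4
Product of known-step factors = 4
Overall factor = 5.00 g/L / (0.328 g/L) = 15.244
Step-1 factor = 15.244 / 4 = 3.811
v = 12.4 mL / 3.811 = 3.25 mL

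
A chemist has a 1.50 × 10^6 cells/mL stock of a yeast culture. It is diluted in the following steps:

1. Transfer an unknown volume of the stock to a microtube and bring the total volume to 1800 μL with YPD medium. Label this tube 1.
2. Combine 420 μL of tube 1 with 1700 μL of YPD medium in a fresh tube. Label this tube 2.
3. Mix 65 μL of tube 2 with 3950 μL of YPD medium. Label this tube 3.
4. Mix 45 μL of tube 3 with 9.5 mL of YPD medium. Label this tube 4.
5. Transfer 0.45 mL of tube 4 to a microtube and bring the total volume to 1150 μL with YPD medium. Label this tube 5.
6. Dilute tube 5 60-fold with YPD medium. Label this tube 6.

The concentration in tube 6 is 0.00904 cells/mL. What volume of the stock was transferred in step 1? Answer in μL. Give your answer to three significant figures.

Step 1: v brought to 1800 μL → factor = 1800 μL/v
Step 2: 420 μL + 1700 μL = 2120 μL total → factor 2120/420 = 5.0476
Step 3: 65 μL + 3950 μL = 4015 μL total → factor 4015/65 = 61.769
Step 4: 45 μL + 9.5 mL = 9545 μL total → factor 9545/45 = 212.11
Step 5: 0.45 mL brought to 1150 μL → factor 1.15/0.45 = 2.5556
Step 6: 60-fold → factor 60
Product of known-step factors = 1.014 × 10^7
Overall factor = 1.50 × 10^6 cells/mL / (0.00904 cells/mL) = 1.6593 × 10^8
Step-1 factor = 1.6593 × 10^8 / 1.014 × 10^7 = 16.363
v = 1800 μL / 16.363 = 110 μL

110 μL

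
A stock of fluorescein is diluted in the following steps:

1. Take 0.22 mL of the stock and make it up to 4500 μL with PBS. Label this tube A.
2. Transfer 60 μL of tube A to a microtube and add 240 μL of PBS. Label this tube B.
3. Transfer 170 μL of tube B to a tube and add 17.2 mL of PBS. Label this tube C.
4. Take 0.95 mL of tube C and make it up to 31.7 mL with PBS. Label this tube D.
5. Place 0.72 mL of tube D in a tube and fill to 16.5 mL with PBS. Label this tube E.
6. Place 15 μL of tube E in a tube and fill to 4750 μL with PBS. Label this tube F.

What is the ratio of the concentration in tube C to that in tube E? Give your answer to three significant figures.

Step 1: 0.22 mL brought to 4500 μL → factor 4.5/0.22 = 20.455
Step 2: 60 μL + 240 μL = 300 μL total → factor 300/60 = 5
Step 3: 170 μL + 17.2 mL = 17370 μL total → factor 17370/170 = 102.18
Step 4: 0.95 mL brought to 31.7 mL → factor 31.7/0.95 = 33.368
Step 5: 0.72 mL brought to 16.5 mL → factor 16.5/0.72 = 22.917
Dilution factor to tube C = 10450; to tube E = 7.9909 × 10^6
[tube C]/[tube E] = (factor to tube E)/(factor to tube C) = 7.9909 × 10^6/10450 = 765

765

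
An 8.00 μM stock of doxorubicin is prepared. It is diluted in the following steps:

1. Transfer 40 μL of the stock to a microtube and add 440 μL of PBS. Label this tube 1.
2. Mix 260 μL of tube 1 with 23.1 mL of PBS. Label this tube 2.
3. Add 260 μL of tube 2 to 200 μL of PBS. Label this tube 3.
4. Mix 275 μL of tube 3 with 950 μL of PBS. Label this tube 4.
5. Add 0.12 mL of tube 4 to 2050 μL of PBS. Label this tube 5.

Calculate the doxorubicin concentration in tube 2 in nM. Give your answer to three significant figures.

7.42 nM

Step 1: 40 μL + 440 μL = 480 μL total → factor 480/40 = 12
Step 2: 260 μL + 23.1 mL = 23360 μL total → factor 23360/260 = 89.846
Dilution factor through tube 2 = 12 × 89.846 = 1078.2
[tube 2] = 8.00 μM / 1078.2 = 0.007420 μM = 7.42 nM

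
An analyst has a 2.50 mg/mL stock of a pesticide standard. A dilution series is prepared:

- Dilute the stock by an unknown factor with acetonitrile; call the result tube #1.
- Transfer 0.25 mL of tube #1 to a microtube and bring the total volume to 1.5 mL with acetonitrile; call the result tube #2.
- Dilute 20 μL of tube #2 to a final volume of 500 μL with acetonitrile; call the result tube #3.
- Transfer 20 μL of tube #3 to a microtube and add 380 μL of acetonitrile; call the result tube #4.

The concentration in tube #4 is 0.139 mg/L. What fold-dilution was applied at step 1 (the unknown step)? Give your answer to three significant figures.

Step 1: unknown factor x
Step 2: 0.25 mL brought to 1.5 mL → factor 1.5/0.25 = 6
Step 3: 20 μL brought to 500 μL → factor 500/20 = 25
Step 4: 20 μL + 380 μL = 400 μL total → factor 400/20 = 20
Product of known-step factors = 3000
Overall factor = 2.50 mg/mL / (0.139 mg/L) = 17986
x = 17986 / 3000 = 6.00

6.00-fold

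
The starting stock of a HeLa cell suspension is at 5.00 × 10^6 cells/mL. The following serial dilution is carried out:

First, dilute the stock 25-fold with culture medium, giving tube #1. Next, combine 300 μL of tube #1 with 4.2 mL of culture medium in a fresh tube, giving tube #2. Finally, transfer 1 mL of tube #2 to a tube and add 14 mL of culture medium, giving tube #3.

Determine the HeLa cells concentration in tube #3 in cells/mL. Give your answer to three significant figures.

Step 1: 25-fold → factor 25
Step 2: 300 μL + 4.2 mL = 4500 μL total → factor 4500/300 = 15
Step 3: 1 mL + 14 mL = 15 mL total → factor 15/1 = 15
Overall dilution factor = 25 × 15 × 15 = 5625
Final = 5.00 × 10^6 cells/mL / 5625 = 889 cells/mL

889 cells/mL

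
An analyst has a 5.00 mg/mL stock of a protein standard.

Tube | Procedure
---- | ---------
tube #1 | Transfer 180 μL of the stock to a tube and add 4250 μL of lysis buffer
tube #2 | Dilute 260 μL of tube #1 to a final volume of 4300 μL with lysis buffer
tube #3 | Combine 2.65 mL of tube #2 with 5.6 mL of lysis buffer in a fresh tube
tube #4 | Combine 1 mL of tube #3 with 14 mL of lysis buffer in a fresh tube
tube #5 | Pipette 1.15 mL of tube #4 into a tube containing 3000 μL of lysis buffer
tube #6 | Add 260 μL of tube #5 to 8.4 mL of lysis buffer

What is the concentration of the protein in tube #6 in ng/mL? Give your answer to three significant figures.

2.19 ng/mL

Step 1: 180 μL + 4250 μL = 4430 μL total → factor 4430/180 = 24.611
Step 2: 260 μL brought to 4300 μL → factor 4300/260 = 16.538
Step 3: 2.65 mL + 5.6 mL = 8.25 mL total → factor 8.25/2.65 = 3.1132
Step 4: 1 mL + 14 mL = 15 mL total → factor 15/1 = 15
Step 5: 1.15 mL + 3000 μL = 4.15 mL total → factor 4.15/1.15 = 3.6087
Step 6: 260 μL + 8.4 mL = 8660 μL total → factor 8660/260 = 33.308
Overall dilution factor = 24.611 × 16.538 × 3.1132 × 15 × 3.6087 × 33.308 = 2.2847 × 10^6
Final = 5.00 mg/mL / 2.2847 × 10^6 = 2.189 × 10^-6 mg/mL = 2.19 ng/mL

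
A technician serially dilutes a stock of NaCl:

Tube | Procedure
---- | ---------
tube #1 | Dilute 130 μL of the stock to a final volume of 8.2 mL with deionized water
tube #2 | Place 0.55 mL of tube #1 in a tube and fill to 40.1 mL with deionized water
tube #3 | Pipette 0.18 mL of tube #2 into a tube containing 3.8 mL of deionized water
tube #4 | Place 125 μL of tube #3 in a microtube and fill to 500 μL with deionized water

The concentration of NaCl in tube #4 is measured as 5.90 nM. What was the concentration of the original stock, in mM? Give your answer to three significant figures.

Step 1: 130 μL brought to 8.2 mL → factor 8200/130 = 63.077
Step 2: 0.55 mL brought to 40.1 mL → factor 40.1/0.55 = 72.909
Step 3: 0.18 mL + 3.8 mL = 3.98 mL total → factor 3.98/0.18 = 22.111
Step 4: 125 μL brought to 500 μL → factor 500/125 = 4
Overall dilution factor = 63.077 × 72.909 × 22.111 × 4 = 4.0675 × 10^5
Stock = 5.90 nM × 4.0675 × 10^5 = 2.400 × 10^6 nM = 2.40 mM

2.40 mM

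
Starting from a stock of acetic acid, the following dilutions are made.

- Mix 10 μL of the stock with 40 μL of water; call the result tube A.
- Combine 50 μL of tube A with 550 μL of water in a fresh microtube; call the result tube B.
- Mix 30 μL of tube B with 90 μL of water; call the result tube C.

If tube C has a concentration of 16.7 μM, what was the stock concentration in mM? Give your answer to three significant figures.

Step 1: 10 μL + 40 μL = 50 μL total → factor 50/10 = 5
Step 2: 50 μL + 550 μL = 600 μL total → factor 600/50 = 12
Step 3: 30 μL + 90 μL = 120 μL total → factor 120/30 = 4
Overall dilution factor = 5 × 12 × 4 = 240
Stock = 16.7 μM × 240 = 4008 μM = 4.01 mM

4.01 mM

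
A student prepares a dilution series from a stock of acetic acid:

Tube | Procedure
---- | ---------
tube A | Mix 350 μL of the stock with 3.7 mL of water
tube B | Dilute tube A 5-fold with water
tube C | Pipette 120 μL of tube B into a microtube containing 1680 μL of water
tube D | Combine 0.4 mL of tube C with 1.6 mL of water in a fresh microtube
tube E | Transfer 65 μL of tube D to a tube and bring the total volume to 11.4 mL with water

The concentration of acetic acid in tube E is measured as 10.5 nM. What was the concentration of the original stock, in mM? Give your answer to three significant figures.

7.99 mM

Step 1: 350 μL + 3.7 mL = 4050 μL total → factor 4050/350 = 11.571
Step 2: 5-fold → factor 5
Step 3: 120 μL + 1680 μL = 1800 μL total → factor 1800/120 = 15
Step 4: 0.4 mL + 1.6 mL = 2 mL total → factor 2/0.4 = 5
Step 5: 65 μL brought to 11.4 mL → factor 11400/65 = 175.38
Overall dilution factor = 11.571 × 5 × 15 × 5 × 175.38 = 7.6104 × 10^5
Stock = 10.5 nM × 7.6104 × 10^5 = 7.991 × 10^6 nM = 7.99 mM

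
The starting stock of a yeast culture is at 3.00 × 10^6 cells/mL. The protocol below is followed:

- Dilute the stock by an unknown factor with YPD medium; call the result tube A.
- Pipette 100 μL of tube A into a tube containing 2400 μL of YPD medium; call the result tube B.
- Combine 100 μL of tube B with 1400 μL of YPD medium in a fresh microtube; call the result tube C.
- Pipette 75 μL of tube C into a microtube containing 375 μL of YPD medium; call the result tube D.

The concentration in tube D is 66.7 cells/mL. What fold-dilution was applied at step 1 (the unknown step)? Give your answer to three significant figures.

Step 1: unknown factor x
Step 2: 100 μL + 2400 μL = 2500 μL total → factor 2500/100 = 25
Step 3: 100 μL + 1400 μL = 1500 μL total → factor 1500/100 = 15
Step 4: 75 μL + 375 μL = 450 μL total → factor 450/75 = 6
Product of known-step factors = 2250
Overall factor = 3.00 × 10^6 cells/mL / (66.7 cells/mL) = 44978
x = 44978 / 2250 = 20.0

20.0-fold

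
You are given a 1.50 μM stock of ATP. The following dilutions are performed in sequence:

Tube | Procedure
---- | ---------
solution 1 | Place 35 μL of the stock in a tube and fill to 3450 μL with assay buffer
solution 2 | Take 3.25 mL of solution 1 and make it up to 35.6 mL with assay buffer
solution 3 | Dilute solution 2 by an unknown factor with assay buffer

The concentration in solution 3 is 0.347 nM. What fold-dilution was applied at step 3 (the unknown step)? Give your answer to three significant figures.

Step 1: 35 μL brought to 3450 μL → factor 3450/35 = 98.571
Step 2: 3.25 mL brought to 35.6 mL → factor 35.6/3.25 = 10.954
Step 3: unknown factor x
Product of known-step factors = 1079.7
Overall factor = 1.50 μM / (0.347 nM) = 4322.8
x = 4322.8 / 1079.7 = 4.00

4.00-fold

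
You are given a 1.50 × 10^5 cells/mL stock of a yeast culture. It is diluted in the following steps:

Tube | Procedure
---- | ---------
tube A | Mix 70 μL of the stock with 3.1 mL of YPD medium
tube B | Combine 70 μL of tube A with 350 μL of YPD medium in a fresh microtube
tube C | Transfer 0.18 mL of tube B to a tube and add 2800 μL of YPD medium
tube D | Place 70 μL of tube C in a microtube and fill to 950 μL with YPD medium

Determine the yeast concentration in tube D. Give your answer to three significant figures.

Step 1: 70 μL + 3.1 mL = 3170 μL total → factor 3170/70 = 45.286
Step 2: 70 μL + 350 μL = 420 μL total → factor 420/70 = 6
Step 3: 0.18 mL + 2800 μL = 2.98 mL total → factor 2.98/0.18 = 16.556
Step 4: 70 μL brought to 950 μL → factor 950/70 = 13.571
Overall dilution factor = 45.286 × 6 × 16.556 × 13.571 = 61049
Final = 1.50 × 10^5 cells/mL / 61049 = 2.46 cells/mL

2.46 cells/mL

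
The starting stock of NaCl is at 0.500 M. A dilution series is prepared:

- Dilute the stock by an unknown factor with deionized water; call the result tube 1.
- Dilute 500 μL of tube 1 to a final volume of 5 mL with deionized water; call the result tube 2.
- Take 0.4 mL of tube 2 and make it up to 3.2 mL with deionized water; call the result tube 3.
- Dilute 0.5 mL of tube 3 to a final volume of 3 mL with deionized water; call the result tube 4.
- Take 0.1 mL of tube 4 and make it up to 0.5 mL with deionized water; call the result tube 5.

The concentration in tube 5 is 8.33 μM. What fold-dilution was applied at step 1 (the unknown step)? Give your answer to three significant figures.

25.0-fold

Step 1: unknown factor x
Step 2: 500 μL brought to 5 mL → factor 5000/500 = 10
Step 3: 0.4 mL brought to 3.2 mL → factor 3.2/0.4 = 8
Step 4: 0.5 mL brought to 3 mL → factor 3/0.5 = 6
Step 5: 0.1 mL brought to 0.5 mL → factor 0.5/0.1 = 5
Product of known-step factors = 2400
Overall factor = 0.500 M / (8.33 μM) = 60024
x = 60024 / 2400 = 25.0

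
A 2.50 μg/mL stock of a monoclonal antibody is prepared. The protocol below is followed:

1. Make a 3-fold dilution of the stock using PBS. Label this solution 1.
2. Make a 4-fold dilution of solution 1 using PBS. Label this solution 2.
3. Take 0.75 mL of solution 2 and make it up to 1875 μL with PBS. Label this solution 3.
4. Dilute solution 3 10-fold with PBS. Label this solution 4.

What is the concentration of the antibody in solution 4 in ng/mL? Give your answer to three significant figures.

8.33 ng/mL

Step 1: 3-fold → factor 3
Step 2: 4-fold → factor 4
Step 3: 0.75 mL brought to 1875 μL → factor 1.875/0.75 = 2.5
Step 4: 10-fold → factor 10
Overall dilution factor = 3 × 4 × 2.5 × 10 = 300
Final = 2.50 μg/mL / 300 = 0.008333 μg/mL = 8.33 ng/mL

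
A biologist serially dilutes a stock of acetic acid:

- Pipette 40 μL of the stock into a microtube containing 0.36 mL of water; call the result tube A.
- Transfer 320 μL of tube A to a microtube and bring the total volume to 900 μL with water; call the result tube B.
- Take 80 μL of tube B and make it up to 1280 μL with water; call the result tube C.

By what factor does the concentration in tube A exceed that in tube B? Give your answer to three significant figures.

Step 1: 40 μL + 0.36 mL = 400 μL total → factor 400/40 = 10
Step 2: 320 μL brought to 900 μL → factor 900/320 = 2.8125
Dilution factor to tube A = 10; to tube B = 28.125
[tube A]/[tube B] = (factor to tube B)/(factor to tube A) = 28.125/10 = 2.81

2.81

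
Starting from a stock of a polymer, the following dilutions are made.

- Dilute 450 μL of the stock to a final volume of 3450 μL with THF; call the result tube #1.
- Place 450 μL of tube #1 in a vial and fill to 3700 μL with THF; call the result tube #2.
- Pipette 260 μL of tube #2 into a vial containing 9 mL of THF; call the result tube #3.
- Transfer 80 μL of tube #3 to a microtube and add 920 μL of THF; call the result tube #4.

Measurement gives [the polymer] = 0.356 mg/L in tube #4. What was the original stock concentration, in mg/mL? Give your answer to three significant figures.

9.99 mg/mL

Step 1: 450 μL brought to 3450 μL → factor 3450/450 = 7.6667
Step 2: 450 μL brought to 3700 μL → factor 3700/450 = 8.2222
Step 3: 260 μL + 9 mL = 9260 μL total → factor 9260/260 = 35.615
Step 4: 80 μL + 920 μL = 1000 μL total → factor 1000/80 = 12.5
Overall dilution factor = 7.6667 × 8.2222 × 35.615 × 12.5 = 28064
Stock = 0.356 mg/L × 28064 = 9991 mg/L = 9.99 mg/mL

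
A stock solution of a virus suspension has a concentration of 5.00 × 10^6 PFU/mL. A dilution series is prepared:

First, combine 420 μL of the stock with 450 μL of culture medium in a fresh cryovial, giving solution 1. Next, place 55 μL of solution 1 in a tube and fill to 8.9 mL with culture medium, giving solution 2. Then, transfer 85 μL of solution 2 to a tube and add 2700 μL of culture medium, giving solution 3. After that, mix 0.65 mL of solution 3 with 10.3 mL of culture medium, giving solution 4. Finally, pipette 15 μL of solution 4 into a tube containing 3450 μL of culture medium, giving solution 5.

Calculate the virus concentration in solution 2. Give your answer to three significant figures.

1.49 × 10^4 PFU/mL

Step 1: 420 μL + 450 μL = 870 μL total → factor 870/420 = 2.0714
Step 2: 55 μL brought to 8.9 mL → factor 8900/55 = 161.82
Dilution factor through solution 2 = 2.0714 × 161.82 = 335.19
[solution 2] = 5.00 × 10^6 PFU/mL / 335.19 = 1.49 × 10^4 PFU/mL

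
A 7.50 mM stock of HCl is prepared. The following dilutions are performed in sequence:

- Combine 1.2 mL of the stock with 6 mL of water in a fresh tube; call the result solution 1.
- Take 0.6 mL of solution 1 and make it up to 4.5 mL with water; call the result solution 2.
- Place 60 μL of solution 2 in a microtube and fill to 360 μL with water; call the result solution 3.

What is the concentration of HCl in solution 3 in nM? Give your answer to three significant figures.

2.78 × 10^4 nM

Step 1: 1.2 mL + 6 mL = 7.2 mL total → factor 7.2/1.2 = 6
Step 2: 0.6 mL brought to 4.5 mL → factor 4.5/0.6 = 7.5
Step 3: 60 μL brought to 360 μL → factor 360/60 = 6
Overall dilution factor = 6 × 7.5 × 6 = 270
Final = 7.50 mM / 270 = 0.02778 mM = 2.78 × 10^4 nM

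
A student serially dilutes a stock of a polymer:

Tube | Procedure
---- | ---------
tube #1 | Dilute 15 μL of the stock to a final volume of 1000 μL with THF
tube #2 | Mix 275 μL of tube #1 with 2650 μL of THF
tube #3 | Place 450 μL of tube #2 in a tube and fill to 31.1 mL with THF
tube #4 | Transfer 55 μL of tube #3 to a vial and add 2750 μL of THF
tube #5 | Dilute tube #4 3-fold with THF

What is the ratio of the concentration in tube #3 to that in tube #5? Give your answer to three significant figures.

Step 1: 15 μL brought to 1000 μL → factor 1000/15 = 66.667
Step 2: 275 μL + 2650 μL = 2925 μL total → factor 2925/275 = 10.636
Step 3: 450 μL brought to 31.1 mL → factor 31100/450 = 69.111
Step 4: 55 μL + 2750 μL = 2805 μL total → factor 2805/55 = 51
Step 5: 3-fold → factor 3
Dilution factor to tube #3 = 49006; to tube #5 = 7.4979 × 10^6
[tube #3]/[tube #5] = (factor to tube #5)/(factor to tube #3) = 7.4979 × 10^6/49006 = 153

153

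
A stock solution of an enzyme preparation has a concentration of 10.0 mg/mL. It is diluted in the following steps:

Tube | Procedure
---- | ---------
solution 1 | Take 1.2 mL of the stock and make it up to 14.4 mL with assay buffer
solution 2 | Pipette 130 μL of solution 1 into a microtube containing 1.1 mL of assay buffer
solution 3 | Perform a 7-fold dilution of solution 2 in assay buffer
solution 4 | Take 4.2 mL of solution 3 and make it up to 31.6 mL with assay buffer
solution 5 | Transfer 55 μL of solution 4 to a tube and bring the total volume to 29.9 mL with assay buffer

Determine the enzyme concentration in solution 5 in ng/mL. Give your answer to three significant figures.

Step 1: 1.2 mL brought to 14.4 mL → factor 14.4/1.2 = 12
Step 2: 130 μL + 1.1 mL = 1230 μL total → factor 1230/130 = 9.4615
Step 3: 7-fold → factor 7
Step 4: 4.2 mL brought to 31.6 mL → factor 31.6/4.2 = 7.5238
Step 5: 55 μL brought to 29.9 mL → factor 29900/55 = 543.64
Overall dilution factor = 12 × 9.4615 × 7 × 7.5238 × 543.64 = 3.2508 × 10^6
Final = 10.0 mg/mL / 3.2508 × 10^6 = 3.076 × 10^-6 mg/mL = 3.08 ng/mL

3.08 ng/mL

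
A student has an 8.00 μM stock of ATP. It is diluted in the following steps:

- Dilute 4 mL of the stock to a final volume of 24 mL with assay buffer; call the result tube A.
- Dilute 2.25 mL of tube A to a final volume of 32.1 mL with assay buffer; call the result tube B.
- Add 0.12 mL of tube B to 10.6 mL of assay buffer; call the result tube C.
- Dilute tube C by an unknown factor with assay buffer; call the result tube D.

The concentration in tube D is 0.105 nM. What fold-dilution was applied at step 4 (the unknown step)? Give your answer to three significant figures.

9.96-fold

Step 1: 4 mL brought to 24 mL → factor 24/4 = 6
Step 2: 2.25 mL brought to 32.1 mL → factor 32.1/2.25 = 14.267
Step 3: 0.12 mL + 10.6 mL = 10.72 mL total → factor 10.72/0.12 = 89.333
Step 4: unknown factor x
Product of known-step factors = 7646.9
Overall factor = 8.00 μM / (0.105 nM) = 76190
x = 76190 / 7646.9 = 9.96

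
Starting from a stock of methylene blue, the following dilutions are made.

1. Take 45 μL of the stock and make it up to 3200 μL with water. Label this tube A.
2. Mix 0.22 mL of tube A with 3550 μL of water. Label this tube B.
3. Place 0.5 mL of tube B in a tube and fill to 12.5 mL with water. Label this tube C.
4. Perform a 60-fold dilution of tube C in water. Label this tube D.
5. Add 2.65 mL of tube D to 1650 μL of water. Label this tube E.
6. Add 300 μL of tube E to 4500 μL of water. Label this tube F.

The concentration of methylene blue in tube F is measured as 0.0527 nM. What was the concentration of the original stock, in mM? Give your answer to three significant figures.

2.50 mM

Step 1: 45 μL brought to 3200 μL → factor 3200/45 = 71.111
Step 2: 0.22 mL + 3550 μL = 3.77 mL total → factor 3.77/0.22 = 17.136
Step 3: 0.5 mL brought to 12.5 mL → factor 12.5/0.5 = 25
Step 4: 60-fold → factor 60
Step 5: 2.65 mL + 1650 μL = 4.3 mL total → factor 4.3/2.65 = 1.6226
Step 6: 300 μL + 4500 μL = 4800 μL total → factor 4800/300 = 16
Overall dilution factor = 71.111 × 17.136 × 25 × 60 × 1.6226 × 16 = 4.7456 × 10^7
Stock = 0.0527 nM × 4.7456 × 10^7 = 2.501 × 10^6 nM = 2.50 mM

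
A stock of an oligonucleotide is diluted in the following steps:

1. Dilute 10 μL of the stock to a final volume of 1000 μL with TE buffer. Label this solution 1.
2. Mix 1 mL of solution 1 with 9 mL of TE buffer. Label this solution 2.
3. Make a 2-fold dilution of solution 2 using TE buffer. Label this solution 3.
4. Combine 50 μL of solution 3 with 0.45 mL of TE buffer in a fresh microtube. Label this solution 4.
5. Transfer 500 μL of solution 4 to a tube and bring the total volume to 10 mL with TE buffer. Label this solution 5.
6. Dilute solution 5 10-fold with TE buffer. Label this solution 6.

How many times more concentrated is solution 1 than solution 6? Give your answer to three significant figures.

4.00 × 10^4

Step 1: 10 μL brought to 1000 μL → factor 1000/10 = 100
Step 2: 1 mL + 9 mL = 10 mL total → factor 10/1 = 10
Step 3: 2-fold → factor 2
Step 4: 50 μL + 0.45 mL = 500 μL total → factor 500/50 = 10
Step 5: 500 μL brought to 10 mL → factor 10000/500 = 20
Step 6: 10-fold → factor 10
Dilution factor to solution 1 = 100; to solution 6 = 4 × 10^6
[solution 1]/[solution 6] = (factor to solution 6)/(factor to solution 1) = 4 × 10^6/100 = 4.00 × 10^4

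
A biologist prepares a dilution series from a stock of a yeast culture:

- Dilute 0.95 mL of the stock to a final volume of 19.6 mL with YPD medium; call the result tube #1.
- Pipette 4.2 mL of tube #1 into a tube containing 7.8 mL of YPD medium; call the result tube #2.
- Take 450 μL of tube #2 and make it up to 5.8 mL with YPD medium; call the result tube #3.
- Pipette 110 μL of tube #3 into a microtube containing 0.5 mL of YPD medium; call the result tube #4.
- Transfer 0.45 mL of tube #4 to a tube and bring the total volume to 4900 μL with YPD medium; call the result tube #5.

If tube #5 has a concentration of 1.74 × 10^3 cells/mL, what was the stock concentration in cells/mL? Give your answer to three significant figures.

Step 1: 0.95 mL brought to 19.6 mL → factor 19.6/0.95 = 20.632
Step 2: 4.2 mL + 7.8 mL = 12 mL total → factor 12/4.2 = 2.8571
Step 3: 450 μL brought to 5.8 mL → factor 5800/450 = 12.889
Step 4: 110 μL + 0.5 mL = 610 μL total → factor 610/110 = 5.5455
Step 5: 0.45 mL brought to 4900 μL → factor 4.9/0.45 = 10.889
Overall dilution factor = 20.632 × 2.8571 × 12.889 × 5.5455 × 10.889 = 45878
Stock = 1.74 × 10^3 cells/mL × 45878 = 7.98 × 10^7 cells/mL

7.98 × 10^7 cells/mL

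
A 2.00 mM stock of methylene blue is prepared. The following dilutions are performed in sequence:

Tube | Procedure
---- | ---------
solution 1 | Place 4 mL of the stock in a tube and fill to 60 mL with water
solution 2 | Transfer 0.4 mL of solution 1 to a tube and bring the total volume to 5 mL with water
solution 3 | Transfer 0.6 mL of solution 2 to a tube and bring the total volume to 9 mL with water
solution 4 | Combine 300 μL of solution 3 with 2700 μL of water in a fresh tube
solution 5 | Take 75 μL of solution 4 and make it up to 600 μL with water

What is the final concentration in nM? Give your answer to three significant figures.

8.89 nM

Step 1: 4 mL brought to 60 mL → factor 60/4 = 15
Step 2: 0.4 mL brought to 5 mL → factor 5/0.4 = 12.5
Step 3: 0.6 mL brought to 9 mL → factor 9/0.6 = 15
Step 4: 300 μL + 2700 μL = 3000 μL total → factor 3000/300 = 10
Step 5: 75 μL brought to 600 μL → factor 600/75 = 8
Overall dilution factor = 15 × 12.5 × 15 × 10 × 8 = 2.25 × 10^5
Final = 2.00 mM / 2.25 × 10^5 = 8.889 × 10^-6 mM = 8.89 nM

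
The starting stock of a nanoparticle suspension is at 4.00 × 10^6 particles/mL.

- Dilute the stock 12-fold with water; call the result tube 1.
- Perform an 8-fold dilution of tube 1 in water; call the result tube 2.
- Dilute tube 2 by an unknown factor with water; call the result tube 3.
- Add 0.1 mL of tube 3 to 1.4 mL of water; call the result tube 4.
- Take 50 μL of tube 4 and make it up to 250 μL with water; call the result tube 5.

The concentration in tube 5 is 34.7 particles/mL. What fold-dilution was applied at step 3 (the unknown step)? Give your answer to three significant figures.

16.0-fold

Step 1: 12-fold → factor 12
Step 2: 8-fold → factor 8
Step 3: unknown factor x
Step 4: 0.1 mL + 1.4 mL = 1.5 mL total → factor 1.5/0.1 = 15
Step 5: 50 μL brought to 250 μL → factor 250/50 = 5
Product of known-step factors = 7200
Overall factor = 4.00 × 10^6 particles/mL / (34.7 particles/mL) = 1.1527 × 10^5
x = 1.1527 × 10^5 / 7200 = 16.0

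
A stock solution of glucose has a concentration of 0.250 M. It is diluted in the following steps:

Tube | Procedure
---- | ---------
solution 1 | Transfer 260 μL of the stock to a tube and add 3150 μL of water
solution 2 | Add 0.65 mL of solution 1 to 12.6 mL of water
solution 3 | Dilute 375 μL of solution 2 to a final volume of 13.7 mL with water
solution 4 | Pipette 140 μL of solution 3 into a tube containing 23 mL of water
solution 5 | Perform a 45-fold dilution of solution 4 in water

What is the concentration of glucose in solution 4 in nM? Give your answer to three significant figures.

155 nM

Step 1: 260 μL + 3150 μL = 3410 μL total → factor 3410/260 = 13.115
Step 2: 0.65 mL + 12.6 mL = 13.25 mL total → factor 13.25/0.65 = 20.385
Step 3: 375 μL brought to 13.7 mL → factor 13700/375 = 36.533
Step 4: 140 μL + 23 mL = 23140 μL total → factor 23140/140 = 165.29
Dilution factor through solution 4 = 13.115 × 20.385 × 36.533 × 165.29 = 1.6144 × 10^6
[solution 4] = 0.250 M / 1.6144 × 10^6 = 1.549 × 10^-7 M = 155 nM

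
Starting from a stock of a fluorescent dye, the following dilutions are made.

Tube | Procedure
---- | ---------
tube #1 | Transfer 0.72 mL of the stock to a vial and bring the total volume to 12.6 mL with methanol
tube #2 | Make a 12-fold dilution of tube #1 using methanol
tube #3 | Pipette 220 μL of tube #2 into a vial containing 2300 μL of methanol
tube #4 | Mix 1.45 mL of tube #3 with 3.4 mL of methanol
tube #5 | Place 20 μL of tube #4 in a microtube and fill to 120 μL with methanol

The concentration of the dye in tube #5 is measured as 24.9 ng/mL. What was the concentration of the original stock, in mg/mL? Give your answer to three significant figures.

1.20 mg/mL

Step 1: 0.72 mL brought to 12.6 mL → factor 12.6/0.72 = 17.5
Step 2: 12-fold → factor 12
Step 3: 220 μL + 2300 μL = 2520 μL total → factor 2520/220 = 11.455
Step 4: 1.45 mL + 3.4 mL = 4.85 mL total → factor 4.85/1.45 = 3.3448
Step 5: 20 μL brought to 120 μL → factor 120/20 = 6
Overall dilution factor = 17.5 × 12 × 11.455 × 3.3448 × 6 = 48275
Stock = 24.9 ng/mL × 48275 = 1.202 × 10^6 ng/mL = 1.20 mg/mL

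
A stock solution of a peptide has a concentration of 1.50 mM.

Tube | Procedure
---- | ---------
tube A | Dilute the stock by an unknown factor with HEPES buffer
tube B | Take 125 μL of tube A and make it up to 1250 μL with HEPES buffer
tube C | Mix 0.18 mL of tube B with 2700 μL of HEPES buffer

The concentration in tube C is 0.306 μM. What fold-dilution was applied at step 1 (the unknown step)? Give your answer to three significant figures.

30.6-fold

Step 1: unknown factor x
Step 2: 125 μL brought to 1250 μL → factor 1250/125 = 10
Step 3: 0.18 mL + 2700 μL = 2.88 mL total → factor 2.88/0.18 = 16
Product of known-step factors = 160
Overall factor = 1.50 mM / (0.306 μM) = 4902
x = 4902 / 160 = 30.6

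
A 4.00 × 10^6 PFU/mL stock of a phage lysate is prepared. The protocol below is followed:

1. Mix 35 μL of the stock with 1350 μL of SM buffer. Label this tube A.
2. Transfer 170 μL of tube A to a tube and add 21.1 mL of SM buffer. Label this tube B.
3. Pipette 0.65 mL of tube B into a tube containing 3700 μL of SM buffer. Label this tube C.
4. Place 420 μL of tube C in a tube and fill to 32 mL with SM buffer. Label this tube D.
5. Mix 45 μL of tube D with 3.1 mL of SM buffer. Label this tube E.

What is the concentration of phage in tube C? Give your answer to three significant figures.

Step 1: 35 μL + 1350 μL = 1385 μL total → factor 1385/35 = 39.571
Step 2: 170 μL + 21.1 mL = 21270 μL total → factor 21270/170 = 125.12
Step 3: 0.65 mL + 3700 μL = 4.35 mL total → factor 4.35/0.65 = 6.6923
Dilution factor through tube C = 39.571 × 125.12 × 6.6923 = 33134
[tube C] = 4.00 × 10^6 PFU/mL / 33134 = 121 PFU/mL

121 PFU/mL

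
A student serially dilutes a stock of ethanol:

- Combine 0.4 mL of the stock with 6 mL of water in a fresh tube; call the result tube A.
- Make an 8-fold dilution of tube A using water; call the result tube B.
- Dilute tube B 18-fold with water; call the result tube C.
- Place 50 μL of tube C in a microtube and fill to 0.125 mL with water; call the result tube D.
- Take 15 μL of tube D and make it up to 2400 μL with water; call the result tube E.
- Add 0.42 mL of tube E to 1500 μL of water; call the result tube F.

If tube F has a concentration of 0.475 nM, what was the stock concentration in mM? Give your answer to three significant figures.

Step 1: 0.4 mL + 6 mL = 6.4 mL total → factor 6.4/0.4 = 16
Step 2: 8-fold → factor 8
Step 3: 18-fold → factor 18
Step 4: 50 μL brought to 0.125 mL → factor 125/50 = 2.5
Step 5: 15 μL brought to 2400 μL → factor 2400/15 = 160
Step 6: 0.42 mL + 1500 μL = 1.92 mL total → factor 1.92/0.42 = 4.5714
Overall dilution factor = 16 × 8 × 18 × 2.5 × 160 × 4.5714 = 4.213 × 10^6
Stock = 0.475 nM × 4.213 × 10^6 = 2.001 × 10^6 nM = 2.00 mM

2.00 mM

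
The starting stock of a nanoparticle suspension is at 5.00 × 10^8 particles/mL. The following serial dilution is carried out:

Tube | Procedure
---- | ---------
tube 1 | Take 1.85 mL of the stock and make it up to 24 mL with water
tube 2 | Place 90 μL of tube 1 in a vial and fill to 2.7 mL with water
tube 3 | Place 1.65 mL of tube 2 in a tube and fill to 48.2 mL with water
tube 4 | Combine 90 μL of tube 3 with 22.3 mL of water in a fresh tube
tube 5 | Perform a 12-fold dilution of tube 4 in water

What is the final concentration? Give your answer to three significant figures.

Step 1: 1.85 mL brought to 24 mL → factor 24/1.85 = 12.973
Step 2: 90 μL brought to 2.7 mL → factor 2700/90 = 30
Step 3: 1.65 mL brought to 48.2 mL → factor 48.2/1.65 = 29.212
Step 4: 90 μL + 22.3 mL = 22390 μL total → factor 22390/90 = 248.78
Step 5: 12-fold → factor 12
Overall dilution factor = 12.973 × 30 × 29.212 × 248.78 × 12 = 3.394 × 10^7
Final = 5.00 × 10^8 particles/mL / 3.394 × 10^7 = 14.7 particles/mL

14.7 particles/mL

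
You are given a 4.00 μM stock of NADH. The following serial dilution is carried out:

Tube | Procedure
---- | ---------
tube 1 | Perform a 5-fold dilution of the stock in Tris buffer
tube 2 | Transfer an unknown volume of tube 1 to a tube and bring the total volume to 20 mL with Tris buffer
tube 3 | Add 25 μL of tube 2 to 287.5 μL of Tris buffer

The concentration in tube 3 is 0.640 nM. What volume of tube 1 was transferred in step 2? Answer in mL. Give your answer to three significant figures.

0.200 mL

Step 1: 5-fold → factor 5
Step 2: v brought to 20 mL → factor = 20 mL/v
Step 3: 25 μL + 287.5 μL = 312.5 μL total → factor 312.5/25 = 12.5
Product of known-step factors = 62.5
Overall factor = 4.00 μM / (0.640 nM) = 6250
Step-2 factor = 6250 / 62.5 = 100
v = 20 mL / 100 = 0.200 mL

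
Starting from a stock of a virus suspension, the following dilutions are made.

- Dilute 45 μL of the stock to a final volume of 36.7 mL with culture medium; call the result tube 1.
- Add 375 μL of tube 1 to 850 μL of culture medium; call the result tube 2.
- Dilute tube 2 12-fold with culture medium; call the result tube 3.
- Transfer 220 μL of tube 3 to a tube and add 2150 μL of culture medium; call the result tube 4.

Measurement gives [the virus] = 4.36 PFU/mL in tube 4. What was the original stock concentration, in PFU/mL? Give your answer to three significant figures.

Step 1: 45 μL brought to 36.7 mL → factor 36700/45 = 815.56
Step 2: 375 μL + 850 μL = 1225 μL total → factor 1225/375 = 3.2667
Step 3: 12-fold → factor 12
Step 4: 220 μL + 2150 μL = 2370 μL total → factor 2370/220 = 10.773
Overall dilution factor = 815.56 × 3.2667 × 12 × 10.773 = 3.444 × 10^5
Stock = 4.36 PFU/mL × 3.444 × 10^5 = 1.50 × 10^6 PFU/mL

1.50 × 10^6 PFU/mL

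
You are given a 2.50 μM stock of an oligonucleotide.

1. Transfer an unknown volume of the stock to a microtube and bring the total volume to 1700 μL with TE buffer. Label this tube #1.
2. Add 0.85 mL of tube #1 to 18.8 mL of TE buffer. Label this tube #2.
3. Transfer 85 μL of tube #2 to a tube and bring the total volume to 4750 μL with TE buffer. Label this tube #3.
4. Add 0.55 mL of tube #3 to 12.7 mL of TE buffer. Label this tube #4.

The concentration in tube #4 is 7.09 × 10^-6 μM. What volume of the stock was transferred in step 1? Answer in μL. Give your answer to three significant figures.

150 μL

Step 1: v brought to 1700 μL → factor = 1700 μL/v
Step 2: 0.85 mL + 18.8 mL = 19.65 mL total → factor 19.65/0.85 = 23.118
Step 3: 85 μL brought to 4750 μL → factor 4750/85 = 55.882
Step 4: 0.55 mL + 12.7 mL = 13.25 mL total → factor 13.25/0.55 = 24.091
Product of known-step factors = 31122
Overall factor = 2.50 μM / (7.09 × 10^-6 μM) = 3.5261 × 10^5
Step-1 factor = 3.5261 × 10^5 / 31122 = 11.33
v = 1700 μL / 11.33 = 150 μL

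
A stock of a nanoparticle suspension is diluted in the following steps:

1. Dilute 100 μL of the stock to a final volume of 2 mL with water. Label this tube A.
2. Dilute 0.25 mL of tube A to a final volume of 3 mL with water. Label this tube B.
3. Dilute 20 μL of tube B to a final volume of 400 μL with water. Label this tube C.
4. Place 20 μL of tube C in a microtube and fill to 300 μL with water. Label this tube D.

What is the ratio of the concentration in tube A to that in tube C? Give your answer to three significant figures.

240

Step 1: 100 μL brought to 2 mL → factor 2000/100 = 20
Step 2: 0.25 mL brought to 3 mL → factor 3/0.25 = 12
Step 3: 20 μL brought to 400 μL → factor 400/20 = 20
Dilution factor to tube A = 20; to tube C = 4800
[tube A]/[tube C] = (factor to tube C)/(factor to tube A) = 4800/20 = 240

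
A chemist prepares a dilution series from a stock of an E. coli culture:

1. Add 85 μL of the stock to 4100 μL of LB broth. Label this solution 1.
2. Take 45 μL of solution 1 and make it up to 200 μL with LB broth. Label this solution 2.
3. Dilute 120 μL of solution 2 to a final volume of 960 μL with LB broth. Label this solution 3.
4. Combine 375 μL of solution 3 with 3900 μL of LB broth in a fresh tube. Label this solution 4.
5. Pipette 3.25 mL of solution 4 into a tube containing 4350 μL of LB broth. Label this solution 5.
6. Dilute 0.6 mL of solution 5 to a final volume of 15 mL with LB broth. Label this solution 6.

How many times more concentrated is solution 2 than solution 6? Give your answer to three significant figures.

Step 1: 85 μL + 4100 μL = 4185 μL total → factor 4185/85 = 49.235
Step 2: 45 μL brought to 200 μL → factor 200/45 = 4.4444
Step 3: 120 μL brought to 960 μL → factor 960/120 = 8
Step 4: 375 μL + 3900 μL = 4275 μL total → factor 4275/375 = 11.4
Step 5: 3.25 mL + 4350 μL = 7.6 mL total → factor 7.6/3.25 = 2.3385
Step 6: 0.6 mL brought to 15 mL → factor 15/0.6 = 25
Dilution factor to solution 2 = 218.82; to solution 6 = 1.1667 × 10^6
[solution 2]/[solution 6] = (factor to solution 6)/(factor to solution 2) = 1.1667 × 10^6/218.82 = 5.33 × 10^3

5.33 × 10^3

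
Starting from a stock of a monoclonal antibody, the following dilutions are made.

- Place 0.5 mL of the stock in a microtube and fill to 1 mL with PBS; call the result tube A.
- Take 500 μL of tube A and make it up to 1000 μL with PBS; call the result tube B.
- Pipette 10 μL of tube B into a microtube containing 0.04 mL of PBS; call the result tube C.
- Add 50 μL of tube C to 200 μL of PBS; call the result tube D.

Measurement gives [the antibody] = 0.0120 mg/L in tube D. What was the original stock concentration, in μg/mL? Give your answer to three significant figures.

1.20 μg/mL

Step 1: 0.5 mL brought to 1 mL → factor 1/0.5 = 2
Step 2: 500 μL brought to 1000 μL → factor 1000/500 = 2
Step 3: 10 μL + 0.04 mL = 50 μL total → factor 50/10 = 5
Step 4: 50 μL + 200 μL = 250 μL total → factor 250/50 = 5
Overall dilution factor = 2 × 2 × 5 × 5 = 100
Stock = 0.0120 mg/L × 100 = 1.200 mg/L = 1.20 μg/mL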